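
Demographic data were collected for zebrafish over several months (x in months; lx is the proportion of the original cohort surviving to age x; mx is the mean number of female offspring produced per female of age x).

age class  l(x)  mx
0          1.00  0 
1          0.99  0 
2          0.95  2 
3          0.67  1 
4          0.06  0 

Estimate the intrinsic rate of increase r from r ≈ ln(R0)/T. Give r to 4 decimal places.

0.4175

R0 = Σ lx·mx = 0 + 0 + 1.9 + 0.67 + 0 = 2.57
Σ x·lx·mx = 5.81; T = 5.81/2.57 = 2.2607…
r ≈ ln(R0)/T = ln(2.57)/2.2607… = 0.417528… → 0.4175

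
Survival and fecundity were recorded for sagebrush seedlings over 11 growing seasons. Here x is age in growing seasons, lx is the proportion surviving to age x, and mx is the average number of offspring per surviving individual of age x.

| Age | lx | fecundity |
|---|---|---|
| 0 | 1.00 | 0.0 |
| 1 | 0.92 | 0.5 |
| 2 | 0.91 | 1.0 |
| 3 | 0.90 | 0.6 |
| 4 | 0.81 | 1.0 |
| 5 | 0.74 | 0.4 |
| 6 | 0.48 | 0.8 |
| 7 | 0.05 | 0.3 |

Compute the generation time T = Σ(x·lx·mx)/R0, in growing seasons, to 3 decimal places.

3.230

lx·mx: 0, 0.46, 0.91, 0.54, 0.81, 0.296, 0.384, 0.015 → R0 = 3.415
x·lx·mx: 0, 0.46, 1.82, 1.62, 3.24, 1.48, 2.304, 0.105 → Σ = 11.029
T = 11.029 / 3.415 = 3.229575… → 3.230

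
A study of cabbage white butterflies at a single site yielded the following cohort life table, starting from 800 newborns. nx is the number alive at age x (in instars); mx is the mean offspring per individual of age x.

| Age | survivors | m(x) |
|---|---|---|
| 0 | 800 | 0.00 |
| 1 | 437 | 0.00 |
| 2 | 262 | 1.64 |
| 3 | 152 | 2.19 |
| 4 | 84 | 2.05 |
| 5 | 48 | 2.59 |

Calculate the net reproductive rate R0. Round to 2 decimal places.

1.32

lx = nx/n0 = nx/800: 1, 0.54625, 0.3275, 0.19, 0.105, 0.06
lx·mx by age: 0, 0, 0.5371, 0.4161, 0.21525, 0.1554
R0 = Σ lx·mx = 1.32385… → 1.32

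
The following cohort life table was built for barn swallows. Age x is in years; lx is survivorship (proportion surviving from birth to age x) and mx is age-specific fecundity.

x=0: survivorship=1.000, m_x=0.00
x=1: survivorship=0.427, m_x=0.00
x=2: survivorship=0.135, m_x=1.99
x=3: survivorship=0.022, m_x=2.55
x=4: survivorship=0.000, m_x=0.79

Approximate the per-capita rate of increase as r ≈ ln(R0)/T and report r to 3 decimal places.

R0 = Σ lx·mx = 0 + 0 + 0.26865 + 0.0561 + 0 = 0.32475
Σ x·lx·mx = 0.7056; T = 0.7056/0.32475 = 2.17275…
r ≈ ln(R0)/T = ln(0.32475)/2.17275… = -0.51764… → -0.518

-0.518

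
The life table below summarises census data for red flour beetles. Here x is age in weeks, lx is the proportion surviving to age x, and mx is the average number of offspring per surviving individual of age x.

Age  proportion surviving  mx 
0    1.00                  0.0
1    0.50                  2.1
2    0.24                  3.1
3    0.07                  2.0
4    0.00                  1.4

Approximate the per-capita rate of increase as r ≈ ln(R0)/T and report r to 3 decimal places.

R0 = Σ lx·mx = 0 + 1.05 + 0.744 + 0.14 + 0 = 1.934
Σ x·lx·mx = 2.958; T = 2.958/1.934 = 1.52947…
r ≈ ln(R0)/T = ln(1.934)/1.52947… = 0.43125… → 0.431

0.431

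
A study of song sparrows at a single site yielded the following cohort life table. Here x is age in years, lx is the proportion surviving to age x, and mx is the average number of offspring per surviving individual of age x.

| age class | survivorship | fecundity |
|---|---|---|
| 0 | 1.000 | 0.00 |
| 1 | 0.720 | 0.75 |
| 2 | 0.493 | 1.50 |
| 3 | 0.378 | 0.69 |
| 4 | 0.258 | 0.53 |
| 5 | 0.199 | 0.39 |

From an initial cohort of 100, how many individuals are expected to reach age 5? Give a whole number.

20

Expected survivors = N0 · l_5 = 100 × 0.199 = 19.9 → 20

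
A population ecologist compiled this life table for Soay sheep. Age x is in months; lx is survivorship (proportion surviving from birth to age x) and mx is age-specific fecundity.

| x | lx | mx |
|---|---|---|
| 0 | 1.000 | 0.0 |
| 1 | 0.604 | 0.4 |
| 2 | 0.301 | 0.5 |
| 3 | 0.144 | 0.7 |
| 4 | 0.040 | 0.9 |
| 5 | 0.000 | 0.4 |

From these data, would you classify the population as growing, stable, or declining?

R0 = Σ lx·mx = 0 + 0.2416 + 0.1505 + 0.1008 + 0.036 + 0 = 0.5289
R0 < 1, so the population is declining.

declining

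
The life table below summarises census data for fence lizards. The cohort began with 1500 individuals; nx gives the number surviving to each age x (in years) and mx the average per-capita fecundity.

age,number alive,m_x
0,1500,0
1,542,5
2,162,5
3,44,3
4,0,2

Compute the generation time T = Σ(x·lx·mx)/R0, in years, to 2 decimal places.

1.29

lx = nx/n0 = nx/1500: 1, 0.36133…, 0.108, 0.02933…, 0
lx·mx: 0, 1.806667…, 0.54, 0.088…, 0 → R0 = 2.434667…
x·lx·mx: 0, 1.806667…, 1.08, 0.264…, 0 → Σ = 3.150667…
T = 3.150667… / 2.434667… = 1.294085… → 1.29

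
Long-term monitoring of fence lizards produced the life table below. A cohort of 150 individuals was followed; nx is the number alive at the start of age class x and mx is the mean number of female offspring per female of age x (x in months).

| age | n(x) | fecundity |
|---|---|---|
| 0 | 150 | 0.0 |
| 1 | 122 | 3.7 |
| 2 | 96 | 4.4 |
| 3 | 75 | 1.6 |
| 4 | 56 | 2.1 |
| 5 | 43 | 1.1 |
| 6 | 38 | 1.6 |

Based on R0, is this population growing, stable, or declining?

growing

lx = nx/n0 = nx/150: 1, 0.81333…, 0.64, 0.5, 0.37333…, 0.28667…, 0.25333…
R0 = Σ lx·mx = 0 + 3.009333… + 2.816 + 0.8 + 0.784… + 0.315333… + 0.405333… = 8.13…
R0 > 1, so the population is growing.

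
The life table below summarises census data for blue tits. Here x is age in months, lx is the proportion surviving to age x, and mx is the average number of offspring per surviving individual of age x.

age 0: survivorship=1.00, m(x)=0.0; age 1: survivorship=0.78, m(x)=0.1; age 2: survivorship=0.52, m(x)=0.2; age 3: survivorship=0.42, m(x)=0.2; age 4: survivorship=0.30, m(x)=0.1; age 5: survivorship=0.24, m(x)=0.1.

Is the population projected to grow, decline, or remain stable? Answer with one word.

declining

R0 = Σ lx·mx = 0 + 0.078 + 0.104 + 0.084 + 0.03 + 0.024 = 0.32
R0 < 1, so the population is declining.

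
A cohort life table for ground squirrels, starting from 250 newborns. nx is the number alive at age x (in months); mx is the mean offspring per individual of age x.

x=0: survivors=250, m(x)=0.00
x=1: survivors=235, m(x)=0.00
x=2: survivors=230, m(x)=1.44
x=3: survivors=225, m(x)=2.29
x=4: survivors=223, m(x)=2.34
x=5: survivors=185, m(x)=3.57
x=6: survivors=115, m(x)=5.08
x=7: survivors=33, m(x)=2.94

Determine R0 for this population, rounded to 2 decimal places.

lx = nx/n0 = nx/250: 1, 0.94, 0.92, 0.9, 0.892, 0.74, 0.46, 0.132
lx·mx by age: 0, 0, 1.3248, 2.061, 2.08728, 2.6418, 2.3368, 0.38808
R0 = Σ lx·mx = 10.83976 → 10.84

10.84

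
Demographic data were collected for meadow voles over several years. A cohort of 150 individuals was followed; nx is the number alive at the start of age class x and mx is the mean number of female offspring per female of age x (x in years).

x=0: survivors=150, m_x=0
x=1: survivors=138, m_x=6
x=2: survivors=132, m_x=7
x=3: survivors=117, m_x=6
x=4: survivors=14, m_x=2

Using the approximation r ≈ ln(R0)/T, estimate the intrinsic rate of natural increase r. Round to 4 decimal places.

lx = nx/n0 = nx/150: 1, 0.92, 0.88, 0.78, 0.09333…
R0 = Σ lx·mx = 0 + 5.52 + 6.16 + 4.68 + 0.18667… = 16.546667…
Σ x·lx·mx = 32.626667…; T = 32.626667…/16.546667… = 1.9718…
r ≈ ln(R0)/T = ln(16.546667…)/1.9718… = 1.423161… → 1.4232

1.4232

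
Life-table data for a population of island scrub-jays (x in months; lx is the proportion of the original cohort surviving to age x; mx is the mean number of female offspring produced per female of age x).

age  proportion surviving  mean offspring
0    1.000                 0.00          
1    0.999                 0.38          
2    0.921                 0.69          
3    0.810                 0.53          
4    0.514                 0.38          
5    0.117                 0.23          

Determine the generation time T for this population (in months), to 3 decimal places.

2.313

lx·mx: 0, 0.37962, 0.63549, 0.4293, 0.19532, 0.02691 → R0 = 1.66664
x·lx·mx: 0, 0.37962, 1.27098, 1.2879, 0.78128, 0.13455 → Σ = 3.85433
T = 3.85433 / 1.66664 = 2.312635… → 2.313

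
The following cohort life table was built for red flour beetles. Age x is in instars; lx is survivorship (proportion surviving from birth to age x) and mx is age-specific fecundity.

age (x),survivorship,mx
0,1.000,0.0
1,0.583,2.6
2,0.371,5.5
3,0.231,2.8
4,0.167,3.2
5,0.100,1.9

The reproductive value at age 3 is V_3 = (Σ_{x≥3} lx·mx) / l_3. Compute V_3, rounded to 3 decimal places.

lx·mx for x ≥ 3: 0.6468, 0.5344, 0.19 → sum = 1.3712
V_3 = 1.3712 / l_3 = 1.3712 / 0.231 = 5.935931… → 5.936

5.936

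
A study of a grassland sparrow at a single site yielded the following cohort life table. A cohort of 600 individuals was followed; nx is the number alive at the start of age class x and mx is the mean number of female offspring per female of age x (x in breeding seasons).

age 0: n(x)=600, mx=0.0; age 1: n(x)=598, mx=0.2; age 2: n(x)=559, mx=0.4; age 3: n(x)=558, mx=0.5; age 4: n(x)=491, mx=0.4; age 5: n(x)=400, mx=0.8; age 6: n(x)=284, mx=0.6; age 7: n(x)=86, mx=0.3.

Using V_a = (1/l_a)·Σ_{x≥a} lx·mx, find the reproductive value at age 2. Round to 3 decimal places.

2.174

lx = nx/n0 = nx/600: 1, 0.99667…, 0.93167…, 0.93, 0.81833…, 0.66667…, 0.47333…, 0.14333…
lx·mx for x ≥ 2: 0.372667…, 0.465, 0.327333…, 0.533333…, 0.284…, 0.043… → sum = 2.025333…
V_2 = 2.025333… / l_2 = 2.025333… / 0.931667… = 2.173882… → 2.174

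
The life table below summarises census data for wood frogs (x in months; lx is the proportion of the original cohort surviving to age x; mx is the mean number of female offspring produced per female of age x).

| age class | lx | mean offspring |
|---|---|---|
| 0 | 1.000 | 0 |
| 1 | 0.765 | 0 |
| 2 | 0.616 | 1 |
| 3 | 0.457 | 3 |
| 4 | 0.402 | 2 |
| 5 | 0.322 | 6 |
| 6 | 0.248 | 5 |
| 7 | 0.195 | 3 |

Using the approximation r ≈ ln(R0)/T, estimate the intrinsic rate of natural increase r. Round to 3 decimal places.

R0 = Σ lx·mx = 0 + 0 + 0.616 + 1.371 + 0.804 + 1.932 + 1.24 + 0.585 = 6.548
Σ x·lx·mx = 29.756; T = 29.756/6.548 = 4.54429…
r ≈ ln(R0)/T = ln(6.548)/4.54429… = 0.41352… → 0.414

0.414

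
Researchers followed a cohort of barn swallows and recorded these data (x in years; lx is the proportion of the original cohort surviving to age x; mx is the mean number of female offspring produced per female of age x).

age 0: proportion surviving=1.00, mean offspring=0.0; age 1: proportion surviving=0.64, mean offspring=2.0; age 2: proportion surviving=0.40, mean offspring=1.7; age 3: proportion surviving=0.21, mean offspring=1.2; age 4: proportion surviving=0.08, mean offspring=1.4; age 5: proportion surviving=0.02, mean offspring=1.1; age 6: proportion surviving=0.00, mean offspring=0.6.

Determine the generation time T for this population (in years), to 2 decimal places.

lx·mx: 0, 1.28, 0.68, 0.252, 0.112, 0.022, 0 → R0 = 2.346
x·lx·mx: 0, 1.28, 1.36, 0.756, 0.448, 0.11, 0 → Σ = 3.954
T = 3.954 / 2.346 = 1.685422… → 1.69

1.69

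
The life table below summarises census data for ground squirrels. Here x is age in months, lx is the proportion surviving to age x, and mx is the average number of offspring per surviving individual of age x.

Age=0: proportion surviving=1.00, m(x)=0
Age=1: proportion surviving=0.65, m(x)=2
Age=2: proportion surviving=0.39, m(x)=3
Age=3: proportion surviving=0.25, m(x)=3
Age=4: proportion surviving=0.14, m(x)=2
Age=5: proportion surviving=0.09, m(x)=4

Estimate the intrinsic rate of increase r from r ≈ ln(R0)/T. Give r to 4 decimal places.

R0 = Σ lx·mx = 0 + 1.3 + 1.17 + 0.75 + 0.28 + 0.36 = 3.86
Σ x·lx·mx = 8.81; T = 8.81/3.86 = 2.28238…
r ≈ ln(R0)/T = ln(3.86)/2.28238… = 0.591779… → 0.5918

0.5918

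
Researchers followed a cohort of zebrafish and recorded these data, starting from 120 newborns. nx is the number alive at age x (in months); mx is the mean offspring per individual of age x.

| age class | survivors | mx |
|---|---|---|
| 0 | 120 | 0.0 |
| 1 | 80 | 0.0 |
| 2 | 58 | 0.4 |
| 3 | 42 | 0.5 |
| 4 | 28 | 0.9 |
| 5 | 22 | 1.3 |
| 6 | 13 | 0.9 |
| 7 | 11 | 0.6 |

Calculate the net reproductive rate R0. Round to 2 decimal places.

0.97

lx = nx/n0 = nx/120: 1, 0.66667…, 0.48333…, 0.35, 0.23333…, 0.18333…, 0.10833…, 0.09167…
lx·mx by age: 0, 0, 0.193333…, 0.175, 0.21…, 0.238333…, 0.0975…, 0.055…
R0 = Σ lx·mx = 0.969167… → 0.97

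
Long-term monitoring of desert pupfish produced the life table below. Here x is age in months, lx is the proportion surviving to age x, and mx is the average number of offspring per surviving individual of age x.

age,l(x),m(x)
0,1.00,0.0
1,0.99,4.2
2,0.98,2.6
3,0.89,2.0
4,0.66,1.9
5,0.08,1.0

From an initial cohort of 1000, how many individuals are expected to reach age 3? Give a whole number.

Expected survivors = N0 · l_3 = 1000 × 0.89 = 890 → 890

890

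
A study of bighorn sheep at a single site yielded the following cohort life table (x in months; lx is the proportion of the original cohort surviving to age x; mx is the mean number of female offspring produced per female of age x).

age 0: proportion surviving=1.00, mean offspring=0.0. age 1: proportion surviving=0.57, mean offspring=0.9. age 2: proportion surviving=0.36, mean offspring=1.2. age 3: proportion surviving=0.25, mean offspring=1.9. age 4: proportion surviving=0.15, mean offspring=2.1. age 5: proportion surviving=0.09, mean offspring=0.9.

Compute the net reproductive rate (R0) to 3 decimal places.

lx·mx by age: 0, 0.513, 0.432, 0.475, 0.315, 0.081
R0 = Σ lx·mx = 1.816 → 1.816

1.816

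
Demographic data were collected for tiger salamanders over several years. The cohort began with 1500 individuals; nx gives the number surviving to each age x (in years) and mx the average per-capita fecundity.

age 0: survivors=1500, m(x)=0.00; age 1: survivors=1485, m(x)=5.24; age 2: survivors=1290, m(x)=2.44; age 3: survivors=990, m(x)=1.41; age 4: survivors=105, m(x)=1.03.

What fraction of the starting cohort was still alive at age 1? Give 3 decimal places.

l_1 = n_1/n_0 = 1485/1500 = 0.99 → 0.990

0.990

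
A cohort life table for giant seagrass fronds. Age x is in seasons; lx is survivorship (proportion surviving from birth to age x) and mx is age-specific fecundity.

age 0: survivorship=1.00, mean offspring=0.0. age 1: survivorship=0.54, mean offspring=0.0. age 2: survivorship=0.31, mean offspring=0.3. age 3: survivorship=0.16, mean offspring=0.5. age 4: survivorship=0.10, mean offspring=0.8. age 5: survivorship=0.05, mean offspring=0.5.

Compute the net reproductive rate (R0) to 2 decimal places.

0.28

lx·mx by age: 0, 0, 0.093, 0.08, 0.08, 0.025
R0 = Σ lx·mx = 0.278 → 0.28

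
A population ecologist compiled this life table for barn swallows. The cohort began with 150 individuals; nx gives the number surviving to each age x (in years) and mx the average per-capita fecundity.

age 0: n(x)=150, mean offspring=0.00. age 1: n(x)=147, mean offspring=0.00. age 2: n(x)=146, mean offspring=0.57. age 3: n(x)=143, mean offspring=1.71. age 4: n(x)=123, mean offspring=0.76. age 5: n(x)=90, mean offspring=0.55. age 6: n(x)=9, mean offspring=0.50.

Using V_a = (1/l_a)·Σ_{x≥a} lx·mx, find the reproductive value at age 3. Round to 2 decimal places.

lx = nx/n0 = nx/150: 1, 0.98, 0.97333…, 0.95333…, 0.82, 0.6, 0.06
lx·mx for x ≥ 3: 1.6302…, 0.6232, 0.33, 0.03 → sum = 2.6134…
V_3 = 2.6134… / l_3 = 2.6134… / 0.953333… = 2.741329… → 2.74

2.74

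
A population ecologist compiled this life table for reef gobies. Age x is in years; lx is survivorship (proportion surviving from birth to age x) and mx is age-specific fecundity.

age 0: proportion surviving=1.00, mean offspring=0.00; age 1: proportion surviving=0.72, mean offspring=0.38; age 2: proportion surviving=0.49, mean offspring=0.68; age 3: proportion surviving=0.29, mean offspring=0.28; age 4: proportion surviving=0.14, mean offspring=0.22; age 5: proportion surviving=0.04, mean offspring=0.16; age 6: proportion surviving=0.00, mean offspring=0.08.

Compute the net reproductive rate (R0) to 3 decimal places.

lx·mx by age: 0, 0.2736, 0.3332, 0.0812, 0.0308, 0.0064, 0
R0 = Σ lx·mx = 0.7252 → 0.725

0.725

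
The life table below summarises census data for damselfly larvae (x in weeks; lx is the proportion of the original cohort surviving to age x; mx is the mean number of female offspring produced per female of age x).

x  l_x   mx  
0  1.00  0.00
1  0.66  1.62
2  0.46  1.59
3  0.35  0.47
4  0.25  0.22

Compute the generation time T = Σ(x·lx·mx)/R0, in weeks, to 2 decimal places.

lx·mx: 0, 1.0692, 0.7314, 0.1645, 0.055 → R0 = 2.0201
x·lx·mx: 0, 1.0692, 1.4628, 0.4935, 0.22 → Σ = 3.2455
T = 3.2455 / 2.0201 = 1.606604… → 1.61

1.61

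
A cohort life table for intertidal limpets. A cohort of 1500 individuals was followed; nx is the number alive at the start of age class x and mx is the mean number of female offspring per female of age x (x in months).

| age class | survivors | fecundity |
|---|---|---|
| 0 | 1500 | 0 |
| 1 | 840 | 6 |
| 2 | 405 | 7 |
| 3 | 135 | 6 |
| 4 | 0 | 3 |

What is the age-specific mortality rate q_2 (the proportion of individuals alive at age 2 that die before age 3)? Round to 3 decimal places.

0.667

lx = nx/n0 = nx/1500: 1, 0.56, 0.27, 0.09, 0
q_2 = (l_2 − l_3) / l_2 = (0.27 − 0.09) / 0.27
     = 0.18 / 0.27 = 0.666667… → 0.667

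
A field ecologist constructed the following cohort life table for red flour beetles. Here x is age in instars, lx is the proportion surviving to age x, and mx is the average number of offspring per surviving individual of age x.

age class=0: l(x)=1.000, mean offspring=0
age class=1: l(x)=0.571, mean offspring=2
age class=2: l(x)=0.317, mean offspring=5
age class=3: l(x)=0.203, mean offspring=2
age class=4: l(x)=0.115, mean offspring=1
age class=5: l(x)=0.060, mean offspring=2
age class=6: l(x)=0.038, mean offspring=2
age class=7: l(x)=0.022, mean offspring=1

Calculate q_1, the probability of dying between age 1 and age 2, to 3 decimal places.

q_1 = (l_1 − l_2) / l_1 = (0.571 − 0.317) / 0.571
     = 0.254 / 0.571 = 0.444834… → 0.445

0.445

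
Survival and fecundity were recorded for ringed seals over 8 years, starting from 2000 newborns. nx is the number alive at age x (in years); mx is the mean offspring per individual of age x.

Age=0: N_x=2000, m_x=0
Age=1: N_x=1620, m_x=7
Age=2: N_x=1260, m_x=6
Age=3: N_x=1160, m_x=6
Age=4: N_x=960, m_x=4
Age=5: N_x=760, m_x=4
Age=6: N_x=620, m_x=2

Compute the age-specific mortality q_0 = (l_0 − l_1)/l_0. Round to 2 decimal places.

lx = nx/n0 = nx/2000: 1, 0.81, 0.63, 0.58, 0.48, 0.38, 0.31
q_0 = (l_0 − l_1) / l_0 = (1 − 0.81) / 1
     = 0.19 / 1 = 0.19 → 0.19

0.19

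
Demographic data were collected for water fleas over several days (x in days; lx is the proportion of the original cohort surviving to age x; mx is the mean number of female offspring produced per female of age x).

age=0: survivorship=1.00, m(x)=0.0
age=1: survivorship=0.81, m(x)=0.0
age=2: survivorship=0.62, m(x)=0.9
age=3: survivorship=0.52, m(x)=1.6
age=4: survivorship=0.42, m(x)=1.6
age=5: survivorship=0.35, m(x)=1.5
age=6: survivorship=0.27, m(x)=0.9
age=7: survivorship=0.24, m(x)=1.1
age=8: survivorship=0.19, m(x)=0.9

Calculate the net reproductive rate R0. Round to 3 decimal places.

lx·mx by age: 0, 0, 0.558, 0.832, 0.672, 0.525, 0.243, 0.264, 0.171
R0 = Σ lx·mx = 3.265 → 3.265

3.265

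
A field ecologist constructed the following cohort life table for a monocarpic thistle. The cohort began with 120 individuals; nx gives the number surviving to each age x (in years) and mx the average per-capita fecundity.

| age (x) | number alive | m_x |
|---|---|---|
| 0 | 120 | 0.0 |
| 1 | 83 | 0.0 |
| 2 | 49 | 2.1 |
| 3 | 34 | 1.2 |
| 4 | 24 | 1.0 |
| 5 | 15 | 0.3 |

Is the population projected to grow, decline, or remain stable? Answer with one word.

lx = nx/n0 = nx/120: 1, 0.69167…, 0.40833…, 0.28333…, 0.2, 0.125
R0 = Σ lx·mx = 0 + 0 + 0.8575… + 0.34… + 0.2 + 0.0375 = 1.435…
R0 > 1, so the population is growing.

growing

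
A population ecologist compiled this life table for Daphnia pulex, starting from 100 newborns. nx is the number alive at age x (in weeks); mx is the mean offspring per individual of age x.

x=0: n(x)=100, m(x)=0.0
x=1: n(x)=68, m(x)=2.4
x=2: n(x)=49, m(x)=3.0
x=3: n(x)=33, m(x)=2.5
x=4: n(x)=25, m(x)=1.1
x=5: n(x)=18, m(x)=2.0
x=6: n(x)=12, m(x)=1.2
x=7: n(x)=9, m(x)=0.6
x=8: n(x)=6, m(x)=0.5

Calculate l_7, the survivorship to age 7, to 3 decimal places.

0.090

l_7 = n_7/n_0 = 9/100 = 0.09 → 0.090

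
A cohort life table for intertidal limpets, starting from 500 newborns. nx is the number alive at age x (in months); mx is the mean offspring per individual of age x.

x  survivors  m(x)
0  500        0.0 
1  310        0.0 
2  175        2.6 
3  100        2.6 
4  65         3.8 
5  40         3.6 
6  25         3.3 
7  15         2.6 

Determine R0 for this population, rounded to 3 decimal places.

2.455

lx = nx/n0 = nx/500: 1, 0.62, 0.35, 0.2, 0.13, 0.08, 0.05, 0.03
lx·mx by age: 0, 0, 0.91, 0.52, 0.494, 0.288, 0.165, 0.078
R0 = Σ lx·mx = 2.455 → 2.455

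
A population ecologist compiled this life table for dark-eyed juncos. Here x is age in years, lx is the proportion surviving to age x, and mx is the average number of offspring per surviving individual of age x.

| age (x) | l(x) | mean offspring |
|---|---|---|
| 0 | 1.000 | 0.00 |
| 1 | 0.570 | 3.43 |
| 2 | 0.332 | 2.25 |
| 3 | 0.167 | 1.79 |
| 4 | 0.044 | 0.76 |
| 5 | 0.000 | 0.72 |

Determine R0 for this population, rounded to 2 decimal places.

3.03

lx·mx by age: 0, 1.9551, 0.747, 0.29893, 0.03344, 0
R0 = Σ lx·mx = 3.03447 → 3.03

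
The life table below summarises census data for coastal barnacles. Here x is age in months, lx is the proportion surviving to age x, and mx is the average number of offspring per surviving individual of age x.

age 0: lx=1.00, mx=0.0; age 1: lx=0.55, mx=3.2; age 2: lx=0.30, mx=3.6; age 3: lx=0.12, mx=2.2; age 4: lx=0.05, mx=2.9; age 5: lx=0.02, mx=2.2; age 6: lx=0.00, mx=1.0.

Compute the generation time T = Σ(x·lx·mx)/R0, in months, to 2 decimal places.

lx·mx: 0, 1.76, 1.08, 0.264, 0.145, 0.044, 0 → R0 = 3.293
x·lx·mx: 0, 1.76, 2.16, 0.792, 0.58, 0.22, 0 → Σ = 5.512
T = 5.512 / 3.293 = 1.673854… → 1.67

1.67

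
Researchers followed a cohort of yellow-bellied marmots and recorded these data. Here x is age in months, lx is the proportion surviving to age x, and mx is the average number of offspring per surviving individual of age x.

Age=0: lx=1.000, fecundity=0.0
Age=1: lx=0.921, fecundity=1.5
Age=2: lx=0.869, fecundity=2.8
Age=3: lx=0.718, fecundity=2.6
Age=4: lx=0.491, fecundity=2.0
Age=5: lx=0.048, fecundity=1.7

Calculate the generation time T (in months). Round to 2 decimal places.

lx·mx: 0, 1.3815, 2.4332, 1.8668, 0.982, 0.0816 → R0 = 6.7451
x·lx·mx: 0, 1.3815, 4.8664, 5.6004, 3.928, 0.408 → Σ = 16.1843
T = 16.1843 / 6.7451 = 2.399416… → 2.40

2.40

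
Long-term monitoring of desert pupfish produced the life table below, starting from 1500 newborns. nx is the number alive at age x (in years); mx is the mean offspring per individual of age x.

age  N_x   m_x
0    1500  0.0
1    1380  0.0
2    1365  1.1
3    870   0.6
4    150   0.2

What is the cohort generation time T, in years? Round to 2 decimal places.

lx = nx/n0 = nx/1500: 1, 0.92, 0.91, 0.58, 0.1
lx·mx: 0, 0, 1.001, 0.348, 0.02 → R0 = 1.369
x·lx·mx: 0, 0, 2.002, 1.044, 0.08 → Σ = 3.126
T = 3.126 / 1.369 = 2.283419… → 2.28

2.28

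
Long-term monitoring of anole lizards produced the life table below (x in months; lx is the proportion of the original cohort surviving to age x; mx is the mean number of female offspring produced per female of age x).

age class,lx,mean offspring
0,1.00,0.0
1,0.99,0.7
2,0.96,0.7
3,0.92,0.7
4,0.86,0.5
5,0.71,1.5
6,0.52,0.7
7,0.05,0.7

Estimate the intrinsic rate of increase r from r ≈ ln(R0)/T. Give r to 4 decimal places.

0.3954

R0 = Σ lx·mx = 0 + 0.693 + 0.672 + 0.644 + 0.43 + 1.065 + 0.364 + 0.035 = 3.903
Σ x·lx·mx = 13.443; T = 13.443/3.903 = 3.44427…
r ≈ ln(R0)/T = ln(3.903)/3.44427… = 0.395365… → 0.3954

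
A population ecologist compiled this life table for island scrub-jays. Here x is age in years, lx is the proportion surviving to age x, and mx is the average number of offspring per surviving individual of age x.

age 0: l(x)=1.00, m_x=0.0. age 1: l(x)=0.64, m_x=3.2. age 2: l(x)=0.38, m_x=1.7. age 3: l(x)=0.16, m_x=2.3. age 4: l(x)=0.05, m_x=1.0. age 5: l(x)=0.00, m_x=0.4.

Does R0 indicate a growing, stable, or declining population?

growing

R0 = Σ lx·mx = 0 + 2.048 + 0.646 + 0.368 + 0.05 + 0 = 3.112
R0 > 1, so the population is growing.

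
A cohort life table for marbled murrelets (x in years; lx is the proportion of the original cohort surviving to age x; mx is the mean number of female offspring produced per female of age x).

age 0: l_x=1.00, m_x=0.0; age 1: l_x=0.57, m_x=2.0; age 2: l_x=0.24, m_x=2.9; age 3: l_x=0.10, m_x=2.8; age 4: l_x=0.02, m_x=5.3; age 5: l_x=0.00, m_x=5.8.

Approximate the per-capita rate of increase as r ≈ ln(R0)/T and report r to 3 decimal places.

0.467

R0 = Σ lx·mx = 0 + 1.14 + 0.696 + 0.28 + 0.106 + 0 = 2.222
Σ x·lx·mx = 3.796; T = 3.796/2.222 = 1.70837…
r ≈ ln(R0)/T = ln(2.222)/1.70837… = 0.46735… → 0.467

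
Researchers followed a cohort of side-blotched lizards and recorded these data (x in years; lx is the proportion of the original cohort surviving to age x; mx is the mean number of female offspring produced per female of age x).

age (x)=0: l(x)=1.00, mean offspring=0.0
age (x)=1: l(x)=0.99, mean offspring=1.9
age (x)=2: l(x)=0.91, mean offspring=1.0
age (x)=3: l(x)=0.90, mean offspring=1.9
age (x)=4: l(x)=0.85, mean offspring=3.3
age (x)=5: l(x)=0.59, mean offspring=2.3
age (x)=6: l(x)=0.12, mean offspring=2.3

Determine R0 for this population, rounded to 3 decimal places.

lx·mx by age: 0, 1.881, 0.91, 1.71, 2.805, 1.357, 0.276
R0 = Σ lx·mx = 8.939 → 8.939

8.939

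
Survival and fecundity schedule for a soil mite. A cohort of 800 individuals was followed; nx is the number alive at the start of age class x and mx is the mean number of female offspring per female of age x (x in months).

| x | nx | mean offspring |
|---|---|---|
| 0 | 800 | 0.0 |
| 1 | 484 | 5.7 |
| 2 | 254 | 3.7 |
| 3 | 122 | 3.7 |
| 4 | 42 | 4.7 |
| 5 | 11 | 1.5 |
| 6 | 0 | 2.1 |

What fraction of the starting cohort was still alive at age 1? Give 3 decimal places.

l_1 = n_1/n_0 = 484/800 = 0.605 → 0.605

0.605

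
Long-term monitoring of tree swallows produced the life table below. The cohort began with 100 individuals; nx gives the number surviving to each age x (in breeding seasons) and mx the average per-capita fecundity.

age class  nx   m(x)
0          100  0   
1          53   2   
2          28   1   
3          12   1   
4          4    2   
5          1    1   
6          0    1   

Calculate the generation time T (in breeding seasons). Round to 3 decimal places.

lx = nx/n0 = nx/100: 1, 0.53, 0.28, 0.12, 0.04, 0.01, 0
lx·mx: 0, 1.06, 0.28, 0.12, 0.08, 0.01, 0 → R0 = 1.55
x·lx·mx: 0, 1.06, 0.56, 0.36, 0.32, 0.05, 0 → Σ = 2.35
T = 2.35 / 1.55 = 1.516129… → 1.516

1.516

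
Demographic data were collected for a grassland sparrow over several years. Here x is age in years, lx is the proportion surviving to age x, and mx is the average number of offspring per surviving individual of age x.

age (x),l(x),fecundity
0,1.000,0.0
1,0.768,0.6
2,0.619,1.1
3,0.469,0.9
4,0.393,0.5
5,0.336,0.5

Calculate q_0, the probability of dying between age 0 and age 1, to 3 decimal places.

q_0 = (l_0 − l_1) / l_0 = (1 − 0.768) / 1
     = 0.232 / 1 = 0.232 → 0.232

0.232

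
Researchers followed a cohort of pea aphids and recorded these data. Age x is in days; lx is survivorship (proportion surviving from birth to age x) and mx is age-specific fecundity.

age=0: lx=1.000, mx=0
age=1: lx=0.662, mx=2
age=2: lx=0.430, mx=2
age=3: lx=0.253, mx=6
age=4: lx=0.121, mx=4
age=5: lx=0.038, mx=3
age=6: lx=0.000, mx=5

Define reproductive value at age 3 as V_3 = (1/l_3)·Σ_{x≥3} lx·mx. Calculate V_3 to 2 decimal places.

lx·mx for x ≥ 3: 1.518, 0.484, 0.114, 0 → sum = 2.116
V_3 = 2.116 / l_3 = 2.116 / 0.253 = 8.363636… → 8.36

8.36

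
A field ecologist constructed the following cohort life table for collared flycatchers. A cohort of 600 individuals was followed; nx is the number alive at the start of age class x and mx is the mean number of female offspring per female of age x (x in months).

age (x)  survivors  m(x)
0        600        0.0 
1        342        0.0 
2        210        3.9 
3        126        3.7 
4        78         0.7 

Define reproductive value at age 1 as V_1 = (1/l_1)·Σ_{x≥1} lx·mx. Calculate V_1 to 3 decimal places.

lx = nx/n0 = nx/600: 1, 0.57, 0.35, 0.21, 0.13
lx·mx for x ≥ 1: 0, 1.365, 0.777, 0.091 → sum = 2.233
V_1 = 2.233 / l_1 = 2.233 / 0.57 = 3.917544… → 3.918

3.918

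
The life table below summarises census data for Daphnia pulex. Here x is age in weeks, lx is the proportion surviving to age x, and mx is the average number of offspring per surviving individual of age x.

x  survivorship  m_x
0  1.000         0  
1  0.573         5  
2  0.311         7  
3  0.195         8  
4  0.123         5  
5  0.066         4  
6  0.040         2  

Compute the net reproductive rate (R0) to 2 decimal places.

7.56

lx·mx by age: 0, 2.865, 2.177, 1.56, 0.615, 0.264, 0.08
R0 = Σ lx·mx = 7.561 → 7.56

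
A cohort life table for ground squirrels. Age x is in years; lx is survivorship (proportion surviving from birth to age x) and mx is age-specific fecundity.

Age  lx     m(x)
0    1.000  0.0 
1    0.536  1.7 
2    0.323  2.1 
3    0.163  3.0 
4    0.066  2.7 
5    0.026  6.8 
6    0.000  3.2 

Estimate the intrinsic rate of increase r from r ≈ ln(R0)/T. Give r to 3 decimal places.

R0 = Σ lx·mx = 0 + 0.9112 + 0.6783 + 0.489 + 0.1782 + 0.1768 + 0 = 2.4335
Σ x·lx·mx = 5.3316; T = 5.3316/2.4335 = 2.19092…
r ≈ ln(R0)/T = ln(2.4335)/2.19092… = 0.40592… → 0.406

0.406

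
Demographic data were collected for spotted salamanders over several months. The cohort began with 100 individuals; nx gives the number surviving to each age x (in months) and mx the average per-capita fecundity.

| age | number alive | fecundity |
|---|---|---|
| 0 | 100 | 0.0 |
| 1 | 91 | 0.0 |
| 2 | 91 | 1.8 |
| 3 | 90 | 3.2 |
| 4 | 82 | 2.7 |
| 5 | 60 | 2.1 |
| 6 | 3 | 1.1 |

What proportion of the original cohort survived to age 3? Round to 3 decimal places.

0.900

l_3 = n_3/n_0 = 90/100 = 0.9 → 0.900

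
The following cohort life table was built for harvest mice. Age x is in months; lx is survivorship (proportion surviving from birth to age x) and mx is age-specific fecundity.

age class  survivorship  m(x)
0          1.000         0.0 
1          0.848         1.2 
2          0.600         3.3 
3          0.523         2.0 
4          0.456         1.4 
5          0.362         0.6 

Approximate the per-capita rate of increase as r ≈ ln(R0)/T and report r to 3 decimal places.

R0 = Σ lx·mx = 0 + 1.0176 + 1.98 + 1.046 + 0.6384 + 0.2172 = 4.8992
Σ x·lx·mx = 11.7552; T = 11.7552/4.8992 = 2.39941…
r ≈ ln(R0)/T = ln(4.8992)/2.39941… = 0.66228… → 0.662

0.662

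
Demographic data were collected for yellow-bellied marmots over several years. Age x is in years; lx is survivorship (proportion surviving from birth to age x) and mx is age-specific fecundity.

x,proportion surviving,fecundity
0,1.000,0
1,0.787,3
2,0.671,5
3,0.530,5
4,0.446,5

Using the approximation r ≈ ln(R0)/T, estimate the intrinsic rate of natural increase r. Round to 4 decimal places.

0.9642

R0 = Σ lx·mx = 0 + 2.361 + 3.355 + 2.65 + 2.23 = 10.596
Σ x·lx·mx = 25.941; T = 25.941/10.596 = 2.44819…
r ≈ ln(R0)/T = ln(10.596)/2.44819… = 0.964173… → 0.9642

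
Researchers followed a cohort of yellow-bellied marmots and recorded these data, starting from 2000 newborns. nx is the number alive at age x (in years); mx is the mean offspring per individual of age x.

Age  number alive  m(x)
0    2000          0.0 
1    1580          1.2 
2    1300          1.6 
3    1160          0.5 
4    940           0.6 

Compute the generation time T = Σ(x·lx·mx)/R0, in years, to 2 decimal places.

1.96

lx = nx/n0 = nx/2000: 1, 0.79, 0.65, 0.58, 0.47
lx·mx: 0, 0.948, 1.04, 0.29, 0.282 → R0 = 2.56
x·lx·mx: 0, 0.948, 2.08, 0.87, 1.128 → Σ = 5.026
T = 5.026 / 2.56 = 1.963281… → 1.96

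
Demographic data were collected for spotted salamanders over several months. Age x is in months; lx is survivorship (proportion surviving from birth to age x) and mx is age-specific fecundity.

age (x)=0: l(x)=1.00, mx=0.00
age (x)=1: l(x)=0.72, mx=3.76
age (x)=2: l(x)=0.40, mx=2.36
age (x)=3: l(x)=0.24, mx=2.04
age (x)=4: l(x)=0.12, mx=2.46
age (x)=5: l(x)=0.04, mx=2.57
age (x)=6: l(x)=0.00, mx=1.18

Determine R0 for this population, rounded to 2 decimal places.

lx·mx by age: 0, 2.7072, 0.944, 0.4896, 0.2952, 0.1028, 0
R0 = Σ lx·mx = 4.5388 → 4.54

4.54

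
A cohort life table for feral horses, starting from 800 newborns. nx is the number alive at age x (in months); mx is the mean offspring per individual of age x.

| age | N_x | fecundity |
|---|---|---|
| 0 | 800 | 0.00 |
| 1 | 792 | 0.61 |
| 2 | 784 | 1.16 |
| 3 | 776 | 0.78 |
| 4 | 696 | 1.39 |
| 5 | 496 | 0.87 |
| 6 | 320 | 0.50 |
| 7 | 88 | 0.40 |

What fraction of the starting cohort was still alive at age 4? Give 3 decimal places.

0.870

l_4 = n_4/n_0 = 696/800 = 0.87 → 0.870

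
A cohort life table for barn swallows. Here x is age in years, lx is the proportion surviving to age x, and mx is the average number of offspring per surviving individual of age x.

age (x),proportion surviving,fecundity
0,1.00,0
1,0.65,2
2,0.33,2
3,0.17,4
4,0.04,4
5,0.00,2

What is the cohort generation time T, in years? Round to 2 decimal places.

1.89

lx·mx: 0, 1.3, 0.66, 0.68, 0.16, 0 → R0 = 2.8
x·lx·mx: 0, 1.3, 1.32, 2.04, 0.64, 0 → Σ = 5.3
T = 5.3 / 2.8 = 1.892857… → 1.89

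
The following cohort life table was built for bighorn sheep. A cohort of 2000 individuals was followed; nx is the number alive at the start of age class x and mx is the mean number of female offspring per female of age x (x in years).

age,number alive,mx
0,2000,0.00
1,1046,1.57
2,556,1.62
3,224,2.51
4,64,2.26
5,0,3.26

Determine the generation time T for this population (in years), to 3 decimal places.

lx = nx/n0 = nx/2000: 1, 0.523, 0.278, 0.112, 0.032, 0
lx·mx: 0, 0.82111, 0.45036, 0.28112, 0.07232, 0 → R0 = 1.62491
x·lx·mx: 0, 0.82111, 0.90072, 0.84336, 0.28928, 0 → Σ = 2.85447
T = 2.85447 / 1.62491 = 1.756694… → 1.757

1.757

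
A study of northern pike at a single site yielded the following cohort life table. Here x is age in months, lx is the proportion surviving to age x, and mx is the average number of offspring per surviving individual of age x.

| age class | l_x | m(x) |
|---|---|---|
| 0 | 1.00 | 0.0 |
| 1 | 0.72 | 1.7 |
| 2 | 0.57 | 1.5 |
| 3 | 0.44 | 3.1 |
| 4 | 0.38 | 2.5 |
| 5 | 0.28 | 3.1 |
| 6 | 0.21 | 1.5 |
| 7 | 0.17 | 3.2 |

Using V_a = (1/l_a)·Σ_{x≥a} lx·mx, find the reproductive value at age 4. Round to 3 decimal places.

7.045

lx·mx for x ≥ 4: 0.95, 0.868, 0.315, 0.544 → sum = 2.677
V_4 = 2.677 / l_4 = 2.677 / 0.38 = 7.044737… → 7.045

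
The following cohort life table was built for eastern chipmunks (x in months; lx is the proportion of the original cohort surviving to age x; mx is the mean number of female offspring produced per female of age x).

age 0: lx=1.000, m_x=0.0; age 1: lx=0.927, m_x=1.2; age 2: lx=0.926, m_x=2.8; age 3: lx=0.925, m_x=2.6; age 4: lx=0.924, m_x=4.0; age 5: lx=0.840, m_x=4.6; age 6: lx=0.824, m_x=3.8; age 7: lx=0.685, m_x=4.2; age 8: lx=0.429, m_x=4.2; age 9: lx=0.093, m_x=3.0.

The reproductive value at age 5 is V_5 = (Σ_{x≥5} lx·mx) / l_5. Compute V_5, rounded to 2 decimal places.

14.23

lx·mx for x ≥ 5: 3.864, 3.1312, 2.877, 1.8018, 0.279 → sum = 11.953
V_5 = 11.953 / l_5 = 11.953 / 0.84 = 14.229762… → 14.23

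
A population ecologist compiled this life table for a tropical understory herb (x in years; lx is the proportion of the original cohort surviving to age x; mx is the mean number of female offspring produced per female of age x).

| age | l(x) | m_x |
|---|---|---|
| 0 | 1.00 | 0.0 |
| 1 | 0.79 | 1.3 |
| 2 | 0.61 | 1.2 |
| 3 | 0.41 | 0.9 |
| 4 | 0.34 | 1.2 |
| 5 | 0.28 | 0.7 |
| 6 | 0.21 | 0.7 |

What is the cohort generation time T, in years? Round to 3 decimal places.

2.463

lx·mx: 0, 1.027, 0.732, 0.369, 0.408, 0.196, 0.147 → R0 = 2.879
x·lx·mx: 0, 1.027, 1.464, 1.107, 1.632, 0.98, 0.882 → Σ = 7.092
T = 7.092 / 2.879 = 2.463355… → 2.463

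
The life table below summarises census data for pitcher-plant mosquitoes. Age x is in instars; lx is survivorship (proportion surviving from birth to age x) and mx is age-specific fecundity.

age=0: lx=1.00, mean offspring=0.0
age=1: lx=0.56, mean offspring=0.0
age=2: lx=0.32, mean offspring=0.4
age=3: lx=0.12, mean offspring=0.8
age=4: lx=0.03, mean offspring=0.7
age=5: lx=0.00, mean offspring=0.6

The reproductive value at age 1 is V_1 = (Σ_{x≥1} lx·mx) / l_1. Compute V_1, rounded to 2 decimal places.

0.44

lx·mx for x ≥ 1: 0, 0.128, 0.096, 0.021, 0 → sum = 0.245
V_1 = 0.245 / l_1 = 0.245 / 0.56 = 0.4375 → 0.44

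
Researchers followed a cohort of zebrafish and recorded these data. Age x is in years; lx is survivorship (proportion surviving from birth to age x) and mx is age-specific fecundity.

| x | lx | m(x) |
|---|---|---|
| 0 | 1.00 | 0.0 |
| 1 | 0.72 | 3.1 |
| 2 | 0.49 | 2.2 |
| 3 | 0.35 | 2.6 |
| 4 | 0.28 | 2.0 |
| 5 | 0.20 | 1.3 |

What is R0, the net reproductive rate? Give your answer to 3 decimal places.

lx·mx by age: 0, 2.232, 1.078, 0.91, 0.56, 0.26
R0 = Σ lx·mx = 5.04 → 5.040

5.040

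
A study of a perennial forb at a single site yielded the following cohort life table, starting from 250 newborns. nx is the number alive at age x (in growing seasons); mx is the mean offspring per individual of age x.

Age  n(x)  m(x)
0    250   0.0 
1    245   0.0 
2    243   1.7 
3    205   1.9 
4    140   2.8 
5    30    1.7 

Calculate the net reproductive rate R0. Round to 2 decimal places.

lx = nx/n0 = nx/250: 1, 0.98, 0.972, 0.82, 0.56, 0.12
lx·mx by age: 0, 0, 1.6524, 1.558, 1.568, 0.204
R0 = Σ lx·mx = 4.9824 → 4.98

4.98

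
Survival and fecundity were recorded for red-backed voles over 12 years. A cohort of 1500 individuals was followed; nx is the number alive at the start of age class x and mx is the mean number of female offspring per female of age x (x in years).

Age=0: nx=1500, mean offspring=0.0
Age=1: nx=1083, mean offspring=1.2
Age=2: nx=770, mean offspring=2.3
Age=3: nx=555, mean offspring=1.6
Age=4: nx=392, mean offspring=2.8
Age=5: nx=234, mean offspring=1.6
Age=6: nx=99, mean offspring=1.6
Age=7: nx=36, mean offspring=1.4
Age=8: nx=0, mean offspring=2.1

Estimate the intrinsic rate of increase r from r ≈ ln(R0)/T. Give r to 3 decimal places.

0.496

lx = nx/n0 = nx/1500: 1, 0.722, 0.51333…, 0.37, 0.26133…, 0.156, 0.066, 0.024, 0
R0 = Σ lx·mx = 0 + 0.8664 + 1.18067… + 0.592 + 0.73173… + 0.2496 + 0.1056 + 0.0336 + 0 = 3.7596…
Σ x·lx·mx = 10.047467…; T = 10.047467…/3.7596… = 2.67248…
r ≈ ln(R0)/T = ln(3.7596…)/2.67248… = 0.49554… → 0.496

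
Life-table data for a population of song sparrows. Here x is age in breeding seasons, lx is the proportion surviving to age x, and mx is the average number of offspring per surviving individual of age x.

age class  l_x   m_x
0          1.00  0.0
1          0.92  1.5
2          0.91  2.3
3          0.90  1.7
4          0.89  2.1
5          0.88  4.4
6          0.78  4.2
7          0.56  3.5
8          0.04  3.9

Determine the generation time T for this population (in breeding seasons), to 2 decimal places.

lx·mx: 0, 1.38, 2.093, 1.53, 1.869, 3.872, 3.276, 1.96, 0.156 → R0 = 16.136
x·lx·mx: 0, 1.38, 4.186, 4.59, 7.476, 19.36, 19.656, 13.72, 1.248 → Σ = 71.616
T = 71.616 / 16.136 = 4.438275… → 4.44

4.44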